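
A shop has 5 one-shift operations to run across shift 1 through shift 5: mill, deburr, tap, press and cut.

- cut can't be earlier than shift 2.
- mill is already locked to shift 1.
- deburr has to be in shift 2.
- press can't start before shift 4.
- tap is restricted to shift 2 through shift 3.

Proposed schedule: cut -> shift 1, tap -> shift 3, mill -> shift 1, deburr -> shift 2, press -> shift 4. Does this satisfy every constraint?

No — it violates: cut can't be earlier than shift 2

mill is already locked to shift 1 — holds.
press can't start before shift 4 — holds.
cut can't be earlier than shift 2 — violated.
deburr has to be in shift 2 — holds.
tap is restricted to shift 2 through shift 3 — holds.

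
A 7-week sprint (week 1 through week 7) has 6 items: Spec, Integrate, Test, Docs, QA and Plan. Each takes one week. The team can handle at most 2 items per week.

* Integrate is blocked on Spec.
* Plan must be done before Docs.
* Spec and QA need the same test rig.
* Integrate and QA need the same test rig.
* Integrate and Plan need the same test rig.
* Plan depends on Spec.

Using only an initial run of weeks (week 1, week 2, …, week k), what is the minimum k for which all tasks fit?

The precedence chain requires at least 3 distinct weeks.
With at most 2 per week and 6 tasks, at least 3 weeks are needed.
3 works (last occupied week: week 3): for example Spec=week 1; Integrate=week 3; Docs=week 3; Test=week 1; QA=week 2; Plan=week 2.

3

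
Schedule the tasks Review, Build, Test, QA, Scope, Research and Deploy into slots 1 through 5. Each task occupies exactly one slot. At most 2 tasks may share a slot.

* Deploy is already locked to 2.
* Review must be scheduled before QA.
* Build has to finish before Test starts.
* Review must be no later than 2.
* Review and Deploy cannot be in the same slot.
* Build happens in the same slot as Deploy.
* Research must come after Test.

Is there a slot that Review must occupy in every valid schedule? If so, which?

Review's window is 1–2.
Deploy is fixed at 2, and Review can't share a slot with Deploy.
So Review must be 1.

1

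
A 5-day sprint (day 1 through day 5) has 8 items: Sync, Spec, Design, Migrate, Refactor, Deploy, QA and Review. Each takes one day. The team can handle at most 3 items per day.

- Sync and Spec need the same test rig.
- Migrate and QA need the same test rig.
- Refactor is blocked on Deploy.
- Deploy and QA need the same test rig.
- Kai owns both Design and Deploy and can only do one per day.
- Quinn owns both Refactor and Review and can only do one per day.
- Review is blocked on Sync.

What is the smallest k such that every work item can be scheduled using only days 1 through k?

3 days

The precedence chain requires at least 2 distinct days.
With at most 3 per day and 8 work items, at least 3 days are needed.
3 works (last occupied day: day 3): for example Design=day 2; QA=day 3; Refactor=day 2; Sync=day 1; Review=day 3; Deploy=day 1; Migrate=day 1; Spec=day 2.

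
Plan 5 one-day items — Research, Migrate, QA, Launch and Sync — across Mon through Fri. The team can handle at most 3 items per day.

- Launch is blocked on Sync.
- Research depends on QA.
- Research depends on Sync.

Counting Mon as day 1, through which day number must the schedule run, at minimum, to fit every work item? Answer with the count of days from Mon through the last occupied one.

2 days

The precedence chain requires at least 2 distinct days.
With at most 3 per day and 5 work items, at least 2 days are needed.
2 works (last occupied day: Tue): for example Sync in Mon, Research in Tue, QA in Mon, Migrate in Mon, Launch in Tue.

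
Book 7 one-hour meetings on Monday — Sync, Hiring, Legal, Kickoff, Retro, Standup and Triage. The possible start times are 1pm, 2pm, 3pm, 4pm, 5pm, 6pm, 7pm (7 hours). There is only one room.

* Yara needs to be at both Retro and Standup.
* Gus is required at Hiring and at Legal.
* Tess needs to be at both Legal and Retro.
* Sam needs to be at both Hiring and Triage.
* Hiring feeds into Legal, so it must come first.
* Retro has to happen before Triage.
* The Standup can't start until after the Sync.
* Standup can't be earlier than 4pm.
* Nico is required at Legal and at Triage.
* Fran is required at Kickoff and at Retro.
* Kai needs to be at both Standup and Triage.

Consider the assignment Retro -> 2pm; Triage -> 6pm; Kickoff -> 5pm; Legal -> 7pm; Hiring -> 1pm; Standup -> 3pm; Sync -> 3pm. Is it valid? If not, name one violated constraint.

Kai needs to be at both Standup and Triage — holds.
Hiring feeds into Legal, so it must come first — holds.
Tess needs to be at both Legal and Retro — holds.
Sam needs to be at both Hiring and Triage — holds.
Yara needs to be at both Retro and Standup — holds.
Retro has to happen before Triage — holds.
Nico is required at Legal and at Triage — holds.
Standup can't be earlier than 4pm — violated.
There is only one room — violated.
The Standup can't start until after the Sync — violated.
Fran is required at Kickoff and at Retro — holds.
Gus is required at Hiring and at Legal — holds.

No — it violates: Standup can't be earlier than 4pm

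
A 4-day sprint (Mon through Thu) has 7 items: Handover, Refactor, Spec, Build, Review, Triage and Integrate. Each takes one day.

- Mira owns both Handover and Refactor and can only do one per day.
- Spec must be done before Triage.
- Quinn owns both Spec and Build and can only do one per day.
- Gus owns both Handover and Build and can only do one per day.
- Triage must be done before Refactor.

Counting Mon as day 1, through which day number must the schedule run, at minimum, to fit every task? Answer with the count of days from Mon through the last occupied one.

3

The precedence chain requires at least 3 distinct days.
3 works (last occupied day: Wed): for example Review=Mon, Refactor=Wed, Handover=Mon, Spec=Mon, Build=Tue, Triage=Tue, Integrate=Mon.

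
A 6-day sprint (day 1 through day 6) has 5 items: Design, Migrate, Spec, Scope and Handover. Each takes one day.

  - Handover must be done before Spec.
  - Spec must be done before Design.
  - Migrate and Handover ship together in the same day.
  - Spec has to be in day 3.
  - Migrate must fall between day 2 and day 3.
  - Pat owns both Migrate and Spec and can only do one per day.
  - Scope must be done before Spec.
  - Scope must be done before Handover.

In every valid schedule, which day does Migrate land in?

day 2

Migrate's window is day 2–day 3.
Spec is fixed at day 3, and Migrate can't share a day with Spec.
So Migrate must be day 2.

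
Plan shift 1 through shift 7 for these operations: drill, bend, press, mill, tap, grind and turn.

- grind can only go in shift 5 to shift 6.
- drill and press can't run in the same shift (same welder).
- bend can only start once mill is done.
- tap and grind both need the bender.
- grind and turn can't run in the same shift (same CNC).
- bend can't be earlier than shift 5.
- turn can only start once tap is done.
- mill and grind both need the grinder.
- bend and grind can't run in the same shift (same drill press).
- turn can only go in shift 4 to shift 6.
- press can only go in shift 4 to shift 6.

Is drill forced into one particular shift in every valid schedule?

No

drill can be shift 1 (e.g. bend -> shift 6, turn -> shift 4, tap -> shift 1, grind -> shift 5, press -> shift 4, drill -> shift 1, mill -> shift 1) or shift 2 (e.g. bend -> shift 6; press -> shift 4; drill -> shift 2; turn -> shift 4; grind -> shift 5; mill -> shift 1; tap -> shift 1).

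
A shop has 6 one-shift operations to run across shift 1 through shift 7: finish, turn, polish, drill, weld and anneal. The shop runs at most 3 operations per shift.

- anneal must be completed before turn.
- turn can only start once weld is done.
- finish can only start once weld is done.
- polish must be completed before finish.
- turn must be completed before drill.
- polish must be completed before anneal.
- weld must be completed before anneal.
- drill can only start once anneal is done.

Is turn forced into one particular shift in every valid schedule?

No

turn can be shift 3 (e.g. turn -> shift 3, anneal -> shift 2, drill -> shift 4, finish -> shift 2, polish -> shift 1, weld -> shift 1) or shift 4 (e.g. finish in shift 2; weld in shift 1; turn in shift 4; drill in shift 5; anneal in shift 2; polish in shift 1).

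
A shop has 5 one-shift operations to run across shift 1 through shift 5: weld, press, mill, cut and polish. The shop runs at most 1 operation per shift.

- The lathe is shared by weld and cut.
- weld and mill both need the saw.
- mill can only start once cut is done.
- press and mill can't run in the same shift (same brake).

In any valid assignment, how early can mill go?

Precedence pushes mill to at least shift 2.
mill at shift 2 is achievable: press in shift 4; mill in shift 2; polish in shift 5; cut in shift 1; weld in shift 3.

shift 2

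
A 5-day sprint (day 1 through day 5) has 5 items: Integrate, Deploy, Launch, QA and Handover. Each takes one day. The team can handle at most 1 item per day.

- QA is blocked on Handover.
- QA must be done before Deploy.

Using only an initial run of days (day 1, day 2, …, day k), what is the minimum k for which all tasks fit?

5

The precedence chain requires at least 3 distinct days.
With at most 1 per day and 5 tasks, at least 5 days are needed.
5 works (last occupied day: day 5): for example Launch in day 5; Handover in day 1; QA in day 2; Integrate in day 4; Deploy in day 3.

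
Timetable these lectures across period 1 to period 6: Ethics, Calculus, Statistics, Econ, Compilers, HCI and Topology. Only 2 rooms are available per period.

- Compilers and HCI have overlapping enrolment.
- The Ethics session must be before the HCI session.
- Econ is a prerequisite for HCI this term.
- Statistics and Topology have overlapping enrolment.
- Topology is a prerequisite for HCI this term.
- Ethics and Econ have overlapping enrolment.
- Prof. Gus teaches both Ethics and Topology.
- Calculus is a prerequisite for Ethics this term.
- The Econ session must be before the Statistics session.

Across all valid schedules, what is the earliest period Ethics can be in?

Precedence pushes Ethics to at least period 2; downstream work caps Ethics at period 5.
Ethics at period 2 is achievable: Compilers=period 3, Topology=period 3, Ethics=period 2, Statistics=period 2, Econ=period 1, HCI=period 4, Calculus=period 1.

period 2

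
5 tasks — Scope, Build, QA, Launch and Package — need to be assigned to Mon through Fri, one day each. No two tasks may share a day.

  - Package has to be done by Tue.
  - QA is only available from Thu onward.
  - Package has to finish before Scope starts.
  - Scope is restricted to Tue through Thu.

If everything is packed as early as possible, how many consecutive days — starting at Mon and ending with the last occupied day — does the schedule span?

The precedence chain requires at least 2 distinct days.
With at most 1 per day and 5 tasks, at least 5 days are needed.
QA can't be placed before Thu — that is day 4 counting from Mon — so the schedule must run through at least 4 days.
5 works (last occupied day: Fri): for example Package in Mon, QA in Thu, Launch in Fri, Build in Wed, Scope in Tue.

5 days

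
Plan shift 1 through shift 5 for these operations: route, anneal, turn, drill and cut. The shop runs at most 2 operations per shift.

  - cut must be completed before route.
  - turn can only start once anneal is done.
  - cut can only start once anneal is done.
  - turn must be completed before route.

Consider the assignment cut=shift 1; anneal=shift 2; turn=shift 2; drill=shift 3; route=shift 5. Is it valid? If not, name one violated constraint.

turn must be completed before route — holds.
turn can only start once anneal is done — violated.
The shop runs at most 2 operations per shift — holds.
cut can only start once anneal is done — violated.
cut must be completed before route — holds.

No — it violates: cut can only start once anneal is done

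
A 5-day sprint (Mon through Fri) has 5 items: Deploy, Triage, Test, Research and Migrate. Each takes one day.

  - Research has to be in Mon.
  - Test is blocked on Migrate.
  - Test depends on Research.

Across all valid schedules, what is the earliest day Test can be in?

Precedence pushes Test to at least Tue.
Test at Tue is achievable: Migrate -> Mon, Deploy -> Mon, Test -> Tue, Triage -> Mon, Research -> Mon.

Tue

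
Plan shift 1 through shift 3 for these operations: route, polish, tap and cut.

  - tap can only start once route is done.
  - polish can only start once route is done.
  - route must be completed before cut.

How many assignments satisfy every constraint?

Splitting on route: it can be shift 1 (8), shift 2 (1). Listing each branch's schedules as (polish, tap, cut) by shift number:
route=shift 1: (2,2,2) (2,2,3) (2,3,2) (2,3,3) (3,2,2) (3,2,3) (3,3,2) (3,3,3) — 8.
route=shift 2: (3,3,3) — 1.
Summing: 8 + 1 = 9.

9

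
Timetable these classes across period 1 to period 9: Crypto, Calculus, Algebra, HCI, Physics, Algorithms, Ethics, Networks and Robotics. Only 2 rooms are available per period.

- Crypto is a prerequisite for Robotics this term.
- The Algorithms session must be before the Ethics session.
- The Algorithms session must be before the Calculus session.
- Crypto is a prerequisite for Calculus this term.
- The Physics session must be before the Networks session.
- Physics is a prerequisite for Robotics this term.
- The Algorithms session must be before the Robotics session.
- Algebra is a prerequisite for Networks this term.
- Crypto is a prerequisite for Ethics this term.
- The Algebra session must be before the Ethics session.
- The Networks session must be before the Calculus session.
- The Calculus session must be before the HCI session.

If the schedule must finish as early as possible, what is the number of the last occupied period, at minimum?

The precedence chain requires at least 4 distinct periods.
With at most 2 per period and 9 classes, at least 5 periods are needed.
5 works (last occupied period: period 5): for example Networks in period 3, Algebra in period 2, Algorithms in period 1, Ethics in period 3, Crypto in period 1, Physics in period 2, Calculus in period 4, Robotics in period 4, HCI in period 5.

5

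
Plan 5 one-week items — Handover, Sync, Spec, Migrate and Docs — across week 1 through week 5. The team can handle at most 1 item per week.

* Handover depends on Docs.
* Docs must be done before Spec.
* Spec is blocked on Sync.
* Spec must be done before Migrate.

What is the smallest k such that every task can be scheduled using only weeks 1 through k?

5 weeks

The precedence chain requires at least 3 distinct weeks.
With at most 1 per week and 5 tasks, at least 5 weeks are needed.
5 works (last occupied week: week 5): for example Sync -> week 2, Docs -> week 1, Handover -> week 4, Migrate -> week 5, Spec -> week 3.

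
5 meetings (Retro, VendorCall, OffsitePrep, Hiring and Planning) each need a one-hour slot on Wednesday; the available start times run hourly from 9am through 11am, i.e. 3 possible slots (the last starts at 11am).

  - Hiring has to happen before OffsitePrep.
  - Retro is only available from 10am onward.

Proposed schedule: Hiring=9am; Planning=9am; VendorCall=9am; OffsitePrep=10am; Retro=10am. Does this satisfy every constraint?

Yes, all constraints hold

Retro is only available from 10am onward — holds.
Hiring has to happen before OffsitePrep — holds.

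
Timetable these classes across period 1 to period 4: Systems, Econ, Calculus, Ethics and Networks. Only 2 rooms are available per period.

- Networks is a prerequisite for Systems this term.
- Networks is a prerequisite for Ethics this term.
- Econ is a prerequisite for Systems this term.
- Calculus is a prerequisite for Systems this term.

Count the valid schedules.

Splitting on Systems: it can be period 3 (14), period 4 (45). Listing each branch's schedules as (Econ, Calculus, Ethics, Networks) by period number:
Systems=period 3: (1,1,3,2) (1,1,4,2) (1,2,2,1) (1,2,3,1) (1,2,3,2) (1,2,4,1) (1,2,4,2) (2,1,2,1) (2,1,3,1) (2,1,3,2) (2,1,4,1) (2,1,4,2) (2,2,3,1) (2,2,4,1) — 14.
Systems=period 4: (1,1,3,2) (1,1,4,2) (1,1,4,3) (1,2,2,1) (1,2,3,1) (1,2,3,2) (1,2,4,1) (1,2,4,2) (1,2,4,3) (1,3,2,1) (1,3,3,1) (1,3,3,2) (1,3,4,1) (1,3,4,2) (1,3,4,3) (2,1,2,1) (2,1,3,1) (2,1,3,2) (2,1,4,1) (2,1,4,2) (2,1,4,3) (2,2,3,1) (2,2,4,1) (2,2,4,3) (2,3,2,1) (2,3,3,1) (2,3,3,2) (2,3,4,1) (2,3,4,2) (2,3,4,3) (3,1,2,1) (3,1,3,1) (3,1,3,2) (3,1,4,1) (3,1,4,2) (3,1,4,3) (3,2,2,1) (3,2,3,1) (3,2,3,2) (3,2,4,1) (3,2,4,2) (3,2,4,3) (3,3,2,1) (3,3,4,1) (3,3,4,2) — 45.
Summing: 14 + 45 = 59.

59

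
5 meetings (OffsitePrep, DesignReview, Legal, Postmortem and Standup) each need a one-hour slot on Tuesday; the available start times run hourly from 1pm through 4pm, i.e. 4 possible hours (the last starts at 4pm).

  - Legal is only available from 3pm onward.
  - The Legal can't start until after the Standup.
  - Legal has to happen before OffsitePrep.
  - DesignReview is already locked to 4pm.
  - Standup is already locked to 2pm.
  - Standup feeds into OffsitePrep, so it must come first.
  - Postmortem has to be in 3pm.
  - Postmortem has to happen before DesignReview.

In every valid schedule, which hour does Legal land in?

3pm

Legal is available from 3pm; downstream work caps Legal at 3pm.
So Legal is pinned to 3pm.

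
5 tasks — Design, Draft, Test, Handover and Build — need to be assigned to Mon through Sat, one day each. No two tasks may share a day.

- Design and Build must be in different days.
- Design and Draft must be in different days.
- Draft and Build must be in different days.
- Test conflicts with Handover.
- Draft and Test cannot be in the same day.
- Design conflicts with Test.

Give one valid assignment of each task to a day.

Test=Wed, Build=Fri, Draft=Tue, Handover=Thu, Design=Mon

Checking: Design(Mon) != Draft(Tue); Design(Mon) != Test(Wed); Draft(Tue) != Build(Fri); Design(Mon) != Build(Fri); Draft(Tue) != Test(Wed); Test(Wed) != Handover(Thu); max 1 per day (cap 1).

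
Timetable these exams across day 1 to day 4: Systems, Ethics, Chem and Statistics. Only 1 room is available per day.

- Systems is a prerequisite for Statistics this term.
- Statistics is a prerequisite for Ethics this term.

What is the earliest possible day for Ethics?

day 3

Precedence pushes Ethics to at least day 3.
Ethics at day 3 is achievable: Chem -> day 4, Systems -> day 1, Statistics -> day 2, Ethics -> day 3.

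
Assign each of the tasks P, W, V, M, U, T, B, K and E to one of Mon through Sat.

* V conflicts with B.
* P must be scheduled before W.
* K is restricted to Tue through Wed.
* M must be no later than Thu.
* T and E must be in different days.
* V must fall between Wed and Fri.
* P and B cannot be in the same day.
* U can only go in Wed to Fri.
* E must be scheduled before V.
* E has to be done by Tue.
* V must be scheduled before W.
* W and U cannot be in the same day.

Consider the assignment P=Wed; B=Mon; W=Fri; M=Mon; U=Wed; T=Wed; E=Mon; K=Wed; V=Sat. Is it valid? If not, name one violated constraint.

No. V must fall between Wed and Fri is not satisfied.

P and B cannot be in the same day — holds.
V must be scheduled before W — violated.
T and E must be in different days — holds.
M must be no later than Thu — holds.
V must fall between Wed and Fri — violated.
E must be scheduled before V — holds.
P must be scheduled before W — holds.
V conflicts with B — holds.
E has to be done by Tue — holds.
W and U cannot be in the same day — holds.
U can only go in Wed to Fri — holds.
K is restricted to Tue through Wed — holds.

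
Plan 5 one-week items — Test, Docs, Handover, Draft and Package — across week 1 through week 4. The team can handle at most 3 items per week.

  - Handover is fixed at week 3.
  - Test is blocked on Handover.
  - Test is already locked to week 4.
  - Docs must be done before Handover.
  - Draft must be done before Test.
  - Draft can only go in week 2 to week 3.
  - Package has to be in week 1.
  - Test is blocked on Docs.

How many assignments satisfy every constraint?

4

Enumerating: Docs -> week 1; Handover -> week 3; Draft -> week 2; Package -> week 1; Test -> week 4 | Handover=week 3; Package=week 1; Test=week 4; Docs=week 2; Draft=week 2 | Package in week 1; Draft in week 3; Handover in week 3; Docs in week 1; Test in week 4 | Docs=week 2; Draft=week 3; Handover=week 3; Package=week 1; Test=week 4.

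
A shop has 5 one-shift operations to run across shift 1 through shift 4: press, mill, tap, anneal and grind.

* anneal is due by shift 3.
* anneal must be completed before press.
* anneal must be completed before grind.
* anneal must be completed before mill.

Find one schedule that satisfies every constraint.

anneal=shift 1, press=shift 2, tap=shift 1, mill=shift 2, grind=shift 2

Checking: anneal(shift 1) before mill(shift 2); anneal(shift 1) before press(shift 2); anneal(shift 1) before grind(shift 2); anneal=shift 1 in [shift 1,shift 3].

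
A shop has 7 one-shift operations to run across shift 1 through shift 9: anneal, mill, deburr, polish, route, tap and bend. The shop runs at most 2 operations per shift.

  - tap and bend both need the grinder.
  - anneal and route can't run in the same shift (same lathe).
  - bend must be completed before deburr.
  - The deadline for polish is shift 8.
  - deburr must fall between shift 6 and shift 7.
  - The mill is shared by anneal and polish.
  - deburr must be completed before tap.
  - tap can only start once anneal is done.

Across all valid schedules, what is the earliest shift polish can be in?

shift 1

Polish's own window allows nothing later than shift 8.
polish at shift 1 is achievable: polish in shift 1, mill in shift 2, bend in shift 1, anneal in shift 2, deburr in shift 6, tap in shift 7, route in shift 3.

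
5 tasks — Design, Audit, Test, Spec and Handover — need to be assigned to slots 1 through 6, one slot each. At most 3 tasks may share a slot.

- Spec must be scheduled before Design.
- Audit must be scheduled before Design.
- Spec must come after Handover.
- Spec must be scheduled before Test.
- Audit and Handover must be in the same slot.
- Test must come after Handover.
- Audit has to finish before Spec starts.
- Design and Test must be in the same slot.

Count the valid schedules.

Splitting on Design: it can be 3 (1), 4 (3), 5 (6), 6 (10). Listing each branch's schedules as (Audit, Test, Spec, Handover):
Design=3: (1,3,2,1) — 1.
Design=4: (1,4,2,1) (1,4,3,1) (2,4,3,2) — 3.
Design=5: (1,5,2,1) (1,5,3,1) (1,5,4,1) (2,5,3,2) (2,5,4,2) (3,5,4,3) — 6.
Design=6: (1,6,2,1) (1,6,3,1) (1,6,4,1) (1,6,5,1) (2,6,3,2) (2,6,4,2) (2,6,5,2) (3,6,4,3) (3,6,5,3) (4,6,5,4) — 10.
Summing: 1 + 3 + 6 + 10 = 20.

20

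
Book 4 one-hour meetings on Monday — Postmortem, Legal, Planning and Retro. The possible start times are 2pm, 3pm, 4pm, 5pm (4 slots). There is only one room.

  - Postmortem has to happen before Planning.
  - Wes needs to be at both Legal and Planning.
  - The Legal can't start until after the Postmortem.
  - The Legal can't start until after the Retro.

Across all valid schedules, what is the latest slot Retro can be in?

Downstream work caps Retro at 4pm.
Retro at 4pm is achievable: Postmortem -> 2pm; Legal -> 5pm; Planning -> 3pm; Retro -> 4pm.

4pm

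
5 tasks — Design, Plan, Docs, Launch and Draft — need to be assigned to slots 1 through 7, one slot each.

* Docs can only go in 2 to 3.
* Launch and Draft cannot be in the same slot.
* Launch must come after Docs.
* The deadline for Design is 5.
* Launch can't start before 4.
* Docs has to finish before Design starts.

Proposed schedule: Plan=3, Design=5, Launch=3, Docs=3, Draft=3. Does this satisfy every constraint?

The deadline for Design is 5 — holds.
Docs can only go in 2 to 3 — holds.
Docs has to finish before Design starts — holds.
Launch must come after Docs — violated.
Launch and Draft cannot be in the same slot — violated.
Launch can't start before 4 — violated.

No — it violates: Launch can't start before 4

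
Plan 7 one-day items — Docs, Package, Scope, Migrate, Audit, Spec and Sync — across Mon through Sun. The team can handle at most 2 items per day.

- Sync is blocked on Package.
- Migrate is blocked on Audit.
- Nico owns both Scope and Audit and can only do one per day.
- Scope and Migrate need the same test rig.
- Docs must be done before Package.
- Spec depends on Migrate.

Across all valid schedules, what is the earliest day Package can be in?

Tue

Precedence pushes Package to at least Tue; downstream work caps Package at Sat.
Package at Tue is achievable: Migrate=Tue; Sync=Wed; Docs=Mon; Scope=Thu; Audit=Mon; Spec=Wed; Package=Tue.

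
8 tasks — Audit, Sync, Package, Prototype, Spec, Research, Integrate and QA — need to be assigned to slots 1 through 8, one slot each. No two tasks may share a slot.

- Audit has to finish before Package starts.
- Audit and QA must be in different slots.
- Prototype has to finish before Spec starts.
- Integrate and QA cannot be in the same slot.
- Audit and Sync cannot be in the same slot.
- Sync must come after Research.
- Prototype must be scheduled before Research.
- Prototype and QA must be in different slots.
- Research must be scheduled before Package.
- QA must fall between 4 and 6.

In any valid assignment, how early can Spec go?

Precedence pushes Spec to at least 2.
Spec at 2 is achievable: Spec in 2, Audit in 5, QA in 4, Prototype in 1, Research in 3, Sync in 7, Integrate in 8, Package in 6.

2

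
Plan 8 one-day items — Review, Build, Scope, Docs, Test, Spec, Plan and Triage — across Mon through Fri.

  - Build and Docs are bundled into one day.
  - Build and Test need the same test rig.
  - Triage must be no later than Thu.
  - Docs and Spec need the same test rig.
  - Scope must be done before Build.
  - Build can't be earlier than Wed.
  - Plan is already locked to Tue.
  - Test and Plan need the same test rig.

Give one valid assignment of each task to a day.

Plan=Tue; Review=Mon; Scope=Mon; Test=Mon; Spec=Mon; Triage=Mon; Build=Wed; Docs=Wed

Checking: Scope(Mon) before Build(Wed); Build(Wed) != Test(Mon); Docs(Wed) != Spec(Mon); Test(Mon) != Plan(Tue); Build = Docs = Wed; Build=Wed in [Wed,Fri]; Plan=Tue in [Tue,Tue]; Triage=Mon in [Mon,Thu].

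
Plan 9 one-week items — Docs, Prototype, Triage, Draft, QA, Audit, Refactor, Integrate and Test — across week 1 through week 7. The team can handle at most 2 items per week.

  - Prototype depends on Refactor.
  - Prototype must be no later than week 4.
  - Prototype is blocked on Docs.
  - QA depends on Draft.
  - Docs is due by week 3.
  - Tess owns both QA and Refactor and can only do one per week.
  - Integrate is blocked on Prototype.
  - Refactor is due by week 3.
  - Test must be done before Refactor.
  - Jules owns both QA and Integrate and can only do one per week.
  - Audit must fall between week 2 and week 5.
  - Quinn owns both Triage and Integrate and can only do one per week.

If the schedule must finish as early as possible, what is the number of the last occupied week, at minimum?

The precedence chain requires at least 4 distinct weeks.
With at most 2 per week and 9 work items, at least 5 weeks are needed.
5 works (last occupied week: week 5): for example Test=week 1, QA=week 4, Triage=week 4, Integrate=week 5, Docs=week 1, Refactor=week 2, Audit=week 2, Draft=week 3, Prototype=week 3.

week 5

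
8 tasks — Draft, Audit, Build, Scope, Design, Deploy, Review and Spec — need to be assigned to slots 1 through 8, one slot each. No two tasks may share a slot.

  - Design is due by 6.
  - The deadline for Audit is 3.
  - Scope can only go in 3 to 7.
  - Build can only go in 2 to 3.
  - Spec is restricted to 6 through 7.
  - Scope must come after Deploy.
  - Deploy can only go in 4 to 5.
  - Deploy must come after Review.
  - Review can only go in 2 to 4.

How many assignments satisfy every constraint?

Splitting on Audit: it can be 1 (14), 2 (2), 3 (2). Listing each branch's schedules as (Draft, Build, Scope, Design, Deploy, Review, Spec):
Audit=1: (8,2,5,6,4,3,7) (8,2,6,3,5,4,7) (8,2,6,4,5,3,7) (8,2,6,5,4,3,7) (8,2,7,3,5,4,6) (8,2,7,4,5,3,6) (8,2,7,5,4,3,6) (8,3,5,6,4,2,7) (8,3,6,2,5,4,7) (8,3,6,4,5,2,7) (8,3,6,5,4,2,7) (8,3,7,2,5,4,6) (8,3,7,4,5,2,6) (8,3,7,5,4,2,6) — 14.
Audit=2: (8,3,6,1,5,4,7) (8,3,7,1,5,4,6) — 2.
Audit=3: (8,2,6,1,5,4,7) (8,2,7,1,5,4,6) — 2.
Summing: 14 + 2 + 2 = 18.

18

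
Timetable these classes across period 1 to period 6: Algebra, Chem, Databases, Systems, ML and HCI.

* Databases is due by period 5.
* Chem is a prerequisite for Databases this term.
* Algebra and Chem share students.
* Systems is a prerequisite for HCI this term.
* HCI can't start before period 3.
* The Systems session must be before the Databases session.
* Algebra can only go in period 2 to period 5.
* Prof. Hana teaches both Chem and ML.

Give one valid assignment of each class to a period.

ML -> period 2; Systems -> period 1; Algebra -> period 2; HCI -> period 3; Databases -> period 2; Chem -> period 1

Checking: Systems(period 1) before Databases(period 2); Chem(period 1) before Databases(period 2); Systems(period 1) before HCI(period 3); Algebra(period 2) != Chem(period 1); Chem(period 1) != ML(period 2); HCI=period 3 in [period 3,period 6]; Algebra=period 2 in [period 2,period 5]; Databases=period 2 in [period 1,period 5].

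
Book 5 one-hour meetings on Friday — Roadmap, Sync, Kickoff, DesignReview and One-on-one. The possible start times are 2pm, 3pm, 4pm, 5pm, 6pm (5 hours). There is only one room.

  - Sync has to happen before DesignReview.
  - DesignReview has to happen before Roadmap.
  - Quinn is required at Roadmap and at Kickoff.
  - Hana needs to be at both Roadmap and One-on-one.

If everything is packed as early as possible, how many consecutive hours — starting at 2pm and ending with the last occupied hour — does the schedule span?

The precedence chain requires at least 3 distinct hours.
With at most 1 per hour and 5 meetings, at least 5 hours are needed.
5 works (last occupied hour: 6pm): for example Kickoff -> 5pm, Sync -> 2pm, Roadmap -> 4pm, DesignReview -> 3pm, One-on-one -> 6pm.

5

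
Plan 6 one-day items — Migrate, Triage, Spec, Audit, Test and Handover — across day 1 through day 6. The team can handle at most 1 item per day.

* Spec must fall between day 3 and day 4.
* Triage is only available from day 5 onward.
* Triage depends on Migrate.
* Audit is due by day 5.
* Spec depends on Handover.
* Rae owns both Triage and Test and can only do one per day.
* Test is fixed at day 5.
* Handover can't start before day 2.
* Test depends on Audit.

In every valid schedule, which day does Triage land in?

day 6

Triage's window is day 5–day 6.
Test is fixed at day 5, and Triage can't share a day with Test.
So Triage must be day 6.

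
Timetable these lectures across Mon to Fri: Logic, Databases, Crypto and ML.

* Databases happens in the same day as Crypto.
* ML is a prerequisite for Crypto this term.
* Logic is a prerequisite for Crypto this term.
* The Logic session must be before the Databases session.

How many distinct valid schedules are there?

30

Splitting on Logic: it can be Mon (10), Tue (9), Wed (7), Thu (4). Listing each branch's schedules as (Databases, Crypto, ML):
Logic=Mon: (Tue,Tue,Mon) (Wed,Wed,Mon) (Wed,Wed,Tue) (Thu,Thu,Mon) (Thu,Thu,Tue) (Thu,Thu,Wed) (Fri,Fri,Mon) (Fri,Fri,Tue) (Fri,Fri,Wed) (Fri,Fri,Thu) — 10.
Logic=Tue: (Wed,Wed,Mon) (Wed,Wed,Tue) (Thu,Thu,Mon) (Thu,Thu,Tue) (Thu,Thu,Wed) (Fri,Fri,Mon) (Fri,Fri,Tue) (Fri,Fri,Wed) (Fri,Fri,Thu) — 9.
Logic=Wed: (Thu,Thu,Mon) (Thu,Thu,Tue) (Thu,Thu,Wed) (Fri,Fri,Mon) (Fri,Fri,Tue) (Fri,Fri,Wed) (Fri,Fri,Thu) — 7.
Logic=Thu: (Fri,Fri,Mon) (Fri,Fri,Tue) (Fri,Fri,Wed) (Fri,Fri,Thu) — 4.
Summing: 10 + 9 + 7 + 4 = 30.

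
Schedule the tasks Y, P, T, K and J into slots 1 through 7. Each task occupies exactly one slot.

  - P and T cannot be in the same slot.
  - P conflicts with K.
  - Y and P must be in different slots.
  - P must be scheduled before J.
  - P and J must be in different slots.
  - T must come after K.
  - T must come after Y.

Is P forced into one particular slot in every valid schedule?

P can be 1 (e.g. P in 1; T in 3; K in 2; Y in 2; J in 2) or 2 (e.g. T in 3, J in 3, Y in 1, K in 1, P in 2).

No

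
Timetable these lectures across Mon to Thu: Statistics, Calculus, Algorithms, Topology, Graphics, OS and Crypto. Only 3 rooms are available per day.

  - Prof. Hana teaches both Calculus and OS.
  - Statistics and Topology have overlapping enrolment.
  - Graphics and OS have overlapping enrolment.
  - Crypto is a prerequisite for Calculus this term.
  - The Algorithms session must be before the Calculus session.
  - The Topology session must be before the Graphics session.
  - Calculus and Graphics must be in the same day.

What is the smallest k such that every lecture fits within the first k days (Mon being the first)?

3 days

The precedence chain requires at least 2 distinct days.
With at most 3 per day and 7 lectures, at least 3 days are needed.
3 works (last occupied day: Wed): for example Topology=Mon, Calculus=Tue, Algorithms=Mon, Graphics=Tue, Statistics=Tue, OS=Wed, Crypto=Mon.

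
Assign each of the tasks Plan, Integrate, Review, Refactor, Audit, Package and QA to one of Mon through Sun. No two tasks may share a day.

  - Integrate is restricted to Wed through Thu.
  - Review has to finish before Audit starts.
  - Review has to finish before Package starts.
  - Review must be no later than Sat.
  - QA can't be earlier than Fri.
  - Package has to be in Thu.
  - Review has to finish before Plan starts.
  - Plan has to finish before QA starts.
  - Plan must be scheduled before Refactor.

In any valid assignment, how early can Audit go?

Tue

Precedence pushes Audit to at least Tue.
Audit at Tue is achievable: QA in Sat; Package in Thu; Audit in Tue; Integrate in Wed; Review in Mon; Refactor in Sun; Plan in Fri.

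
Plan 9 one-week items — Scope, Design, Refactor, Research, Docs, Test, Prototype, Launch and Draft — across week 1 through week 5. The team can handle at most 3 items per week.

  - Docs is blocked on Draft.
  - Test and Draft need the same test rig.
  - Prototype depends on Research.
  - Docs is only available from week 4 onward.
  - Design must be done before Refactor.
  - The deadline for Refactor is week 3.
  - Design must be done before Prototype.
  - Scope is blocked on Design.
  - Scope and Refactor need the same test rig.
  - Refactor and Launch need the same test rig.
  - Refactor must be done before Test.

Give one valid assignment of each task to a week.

Draft in week 1; Scope in week 3; Research in week 1; Refactor in week 2; Docs in week 4; Design in week 1; Launch in week 3; Test in week 3; Prototype in week 2

Checking: Draft(week 1) before Docs(week 4); Design(week 1) before Prototype(week 2); Design(week 1) before Refactor(week 2); Design(week 1) before Scope(week 3); Research(week 1) before Prototype(week 2); Refactor(week 2) before Test(week 3); Scope(week 3) != Refactor(week 2); Refactor(week 2) != Launch(week 3); Test(week 3) != Draft(week 1); Refactor=week 2 in [week 1,week 3]; Docs=week 4 in [week 4,week 5]; max 3 per week (cap 3).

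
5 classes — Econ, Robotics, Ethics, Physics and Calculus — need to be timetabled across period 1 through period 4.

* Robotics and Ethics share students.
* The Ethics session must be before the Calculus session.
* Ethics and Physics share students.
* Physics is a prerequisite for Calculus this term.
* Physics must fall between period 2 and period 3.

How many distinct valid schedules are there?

Splitting on Econ: it can be period 1 (15), period 2 (15), period 3 (15), period 4 (15). Listing each branch's schedules as (Robotics, Ethics, Physics, Calculus) by period number:
Econ=period 1: (1,2,3,4) (1,3,2,4) (2,1,2,3) (2,1,2,4) (2,1,3,4) (2,3,2,4) (3,1,2,3) (3,1,2,4) (3,1,3,4) (3,2,3,4) (4,1,2,3) (4,1,2,4) (4,1,3,4) (4,2,3,4) (4,3,2,4) — 15.
Econ=period 2: (1,2,3,4) (1,3,2,4) (2,1,2,3) (2,1,2,4) (2,1,3,4) (2,3,2,4) (3,1,2,3) (3,1,2,4) (3,1,3,4) (3,2,3,4) (4,1,2,3) (4,1,2,4) (4,1,3,4) (4,2,3,4) (4,3,2,4) — 15.
Econ=period 3: (1,2,3,4) (1,3,2,4) (2,1,2,3) (2,1,2,4) (2,1,3,4) (2,3,2,4) (3,1,2,3) (3,1,2,4) (3,1,3,4) (3,2,3,4) (4,1,2,3) (4,1,2,4) (4,1,3,4) (4,2,3,4) (4,3,2,4) — 15.
Econ=period 4: (1,2,3,4) (1,3,2,4) (2,1,2,3) (2,1,2,4) (2,1,3,4) (2,3,2,4) (3,1,2,3) (3,1,2,4) (3,1,3,4) (3,2,3,4) (4,1,2,3) (4,1,2,4) (4,1,3,4) (4,2,3,4) (4,3,2,4) — 15.
Summing: 15 + 15 + 15 + 15 = 60.

60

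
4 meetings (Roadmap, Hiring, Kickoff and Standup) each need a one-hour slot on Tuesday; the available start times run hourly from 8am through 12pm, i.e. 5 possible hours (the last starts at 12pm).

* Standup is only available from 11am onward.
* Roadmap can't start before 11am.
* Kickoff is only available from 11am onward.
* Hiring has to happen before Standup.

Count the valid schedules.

28

Splitting on Roadmap: it can be 11am (14), 12pm (14). Listing each branch's schedules as (Hiring, Kickoff, Standup):
Roadmap=11am: (8am,11am,11am) (8am,11am,12pm) (8am,12pm,11am) (8am,12pm,12pm) (9am,11am,11am) (9am,11am,12pm) (9am,12pm,11am) (9am,12pm,12pm) (10am,11am,11am) (10am,11am,12pm) (10am,12pm,11am) (10am,12pm,12pm) (11am,11am,12pm) (11am,12pm,12pm) — 14.
Roadmap=12pm: (8am,11am,11am) (8am,11am,12pm) (8am,12pm,11am) (8am,12pm,12pm) (9am,11am,11am) (9am,11am,12pm) (9am,12pm,11am) (9am,12pm,12pm) (10am,11am,11am) (10am,11am,12pm) (10am,12pm,11am) (10am,12pm,12pm) (11am,11am,12pm) (11am,12pm,12pm) — 14.
Summing: 14 + 14 = 28.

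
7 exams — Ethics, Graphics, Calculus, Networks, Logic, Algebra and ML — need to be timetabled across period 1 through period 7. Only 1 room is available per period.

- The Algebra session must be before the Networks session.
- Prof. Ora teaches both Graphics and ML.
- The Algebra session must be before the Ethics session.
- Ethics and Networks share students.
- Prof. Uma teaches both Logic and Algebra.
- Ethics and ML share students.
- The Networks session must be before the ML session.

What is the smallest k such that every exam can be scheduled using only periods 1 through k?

7 periods

The precedence chain requires at least 3 distinct periods.
With at most 1 per period and 7 exams, at least 7 periods are needed.
7 works (last occupied period: period 7): for example Networks=period 2, Algebra=period 1, Logic=period 7, Ethics=period 3, ML=period 4, Calculus=period 6, Graphics=period 5.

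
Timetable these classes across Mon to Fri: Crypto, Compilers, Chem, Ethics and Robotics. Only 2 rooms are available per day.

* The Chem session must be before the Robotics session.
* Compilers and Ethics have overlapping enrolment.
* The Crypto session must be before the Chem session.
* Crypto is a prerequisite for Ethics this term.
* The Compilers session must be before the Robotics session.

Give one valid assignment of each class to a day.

Ethics in Tue; Crypto in Mon; Chem in Tue; Robotics in Wed; Compilers in Mon

Checking: Chem(Tue) before Robotics(Wed); Crypto(Mon) before Ethics(Tue); Compilers(Mon) before Robotics(Wed); Crypto(Mon) before Chem(Tue); Compilers(Mon) != Ethics(Tue); max 2 per day (cap 2).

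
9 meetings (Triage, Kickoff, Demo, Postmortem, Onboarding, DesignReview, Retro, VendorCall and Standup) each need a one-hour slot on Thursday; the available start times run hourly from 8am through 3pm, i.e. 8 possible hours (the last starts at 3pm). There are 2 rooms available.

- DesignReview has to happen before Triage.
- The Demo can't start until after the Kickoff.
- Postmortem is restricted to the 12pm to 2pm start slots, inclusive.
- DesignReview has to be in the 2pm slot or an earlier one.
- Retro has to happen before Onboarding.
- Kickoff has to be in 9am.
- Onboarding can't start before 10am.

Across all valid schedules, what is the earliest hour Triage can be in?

Precedence pushes Triage to at least 9am.
Triage at 9am is achievable: Standup -> 11am, Demo -> 10am, VendorCall -> 11am, Retro -> 8am, Postmortem -> 12pm, DesignReview -> 8am, Onboarding -> 10am, Kickoff -> 9am, Triage -> 9am.

9am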